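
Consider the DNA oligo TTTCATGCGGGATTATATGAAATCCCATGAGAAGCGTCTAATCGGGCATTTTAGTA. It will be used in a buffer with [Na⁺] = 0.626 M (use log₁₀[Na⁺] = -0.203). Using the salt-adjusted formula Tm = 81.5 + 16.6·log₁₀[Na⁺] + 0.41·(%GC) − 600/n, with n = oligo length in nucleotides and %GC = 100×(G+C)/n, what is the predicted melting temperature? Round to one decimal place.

Length n = 56. T=18, C=9, G=13, A=16
G+C = 22, so %GC = 22/56 × 100 = 39.286%
Salt term: 16.6 × (-0.203) = -3.37
GC term: 0.41 × 39.286 = 16.107; length term: −600/56 = −10.714
Tm = 81.5 + (-3.37) + 16.107 − 10.714 = 83.523 → 83.5°C

83.5°C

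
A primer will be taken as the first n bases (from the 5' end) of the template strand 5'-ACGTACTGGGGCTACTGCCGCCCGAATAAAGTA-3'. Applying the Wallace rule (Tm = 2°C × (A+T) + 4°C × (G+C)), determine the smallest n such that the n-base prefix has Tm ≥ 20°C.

First 6 bases: ACGTAC → Tm = 18°C (< 20°C)
First 7 bases: ACGTACT → Tm = 20°C (≥ 20°C)
Since every base adds ≥2°C, Tm only increases with n, so the threshold is first crossed at n = 7.

n = 7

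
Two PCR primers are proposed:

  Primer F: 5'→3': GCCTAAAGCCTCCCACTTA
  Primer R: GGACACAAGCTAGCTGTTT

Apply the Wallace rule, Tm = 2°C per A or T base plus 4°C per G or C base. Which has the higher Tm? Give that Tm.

Primer F, 58°C

Primer F: A+T=9, G+C=10 → Tm = 2(9)+4(10) = 58°C
Primer R: A+T=10, G+C=9 → Tm = 2(10)+4(9) = 56°C
58°C vs 56°C → primer F is higher.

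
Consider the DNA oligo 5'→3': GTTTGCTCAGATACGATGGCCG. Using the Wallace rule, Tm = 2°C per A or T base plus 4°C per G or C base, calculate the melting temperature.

68°C

A=4, C=5, G=7, T=6
A+T = 10, G+C = 12
Tm = 2(10) + 4(12) = 20 + 48 = 68°C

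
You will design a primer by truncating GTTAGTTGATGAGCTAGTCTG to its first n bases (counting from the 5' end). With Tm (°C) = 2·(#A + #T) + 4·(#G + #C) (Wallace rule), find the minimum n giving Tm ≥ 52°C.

First 18 bases: GTTAGTTGATGAGCTAGT → Tm = 50°C (< 52°C)
First 19 bases: GTTAGTTGATGAGCTAGTC → Tm = 54°C (≥ 52°C)
Since every base adds ≥2°C, Tm only increases with n, so the threshold is first crossed at n = 19.

n = 19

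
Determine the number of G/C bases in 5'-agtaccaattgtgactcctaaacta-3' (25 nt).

Base counts: C=6, A=9, G=3, T=7
Total G or C: 3 + 6 = 9

9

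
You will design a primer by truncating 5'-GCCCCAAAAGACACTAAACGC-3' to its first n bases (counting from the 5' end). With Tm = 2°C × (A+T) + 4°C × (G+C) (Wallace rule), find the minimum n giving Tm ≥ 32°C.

First 9 bases: GCCCCAAAA → Tm = 28°C (< 32°C)
First 10 bases: GCCCCAAAAG → Tm = 32°C (≥ 32°C)
Each additional base adds 2°C (A/T) or 4°C (G/C), so Tm is non-decreasing in n; n = 10 is the first length to reach 32°C.

n = 10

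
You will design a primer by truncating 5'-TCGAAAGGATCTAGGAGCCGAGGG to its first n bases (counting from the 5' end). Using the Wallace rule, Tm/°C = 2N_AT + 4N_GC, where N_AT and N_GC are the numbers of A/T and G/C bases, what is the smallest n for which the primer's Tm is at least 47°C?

n = 17

First 16 bases: TCGAAAGGATCTAGGA → Tm = 46°C (< 47°C)
First 17 bases: TCGAAAGGATCTAGGAG → Tm = 50°C (≥ 47°C)
Each additional base adds 2°C (A/T) or 4°C (G/C), so Tm is non-decreasing in n; n = 17 is the first length to reach 47°C.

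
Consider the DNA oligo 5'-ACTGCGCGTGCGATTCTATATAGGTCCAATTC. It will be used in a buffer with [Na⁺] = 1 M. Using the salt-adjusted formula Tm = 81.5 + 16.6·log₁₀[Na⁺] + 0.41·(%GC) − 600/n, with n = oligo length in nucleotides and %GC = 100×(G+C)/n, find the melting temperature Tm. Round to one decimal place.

Length n = 32. T=10, C=8, G=7, A=7
G+C = 15, so %GC = 15/32 × 100 = 46.875%
Salt term: 16.6 × (0) = 0
GC term: 0.41 × 46.875 = 19.219; length term: −600/32 = −18.75
Tm = 81.5 + (0) + 19.219 − 18.75 = 81.969 → 82.0°C

82.0°C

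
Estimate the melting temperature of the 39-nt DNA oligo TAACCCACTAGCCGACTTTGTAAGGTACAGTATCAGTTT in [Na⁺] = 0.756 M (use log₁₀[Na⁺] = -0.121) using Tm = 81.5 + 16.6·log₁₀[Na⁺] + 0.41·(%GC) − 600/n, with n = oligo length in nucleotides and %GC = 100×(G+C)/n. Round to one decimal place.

80.9°C

Length n = 39. Counting bases: A=11, C=9, T=12, G=7
G+C = 16, so %GC = 16/39 × 100 = 41.026%
Salt term: 16.6 × (-0.121) = -2.009
GC term: 0.41 × 41.026 = 16.821; length term: −600/39 = −15.385
Tm = 81.5 + (-2.009) + 16.821 − 15.385 = 80.927 → 80.9°C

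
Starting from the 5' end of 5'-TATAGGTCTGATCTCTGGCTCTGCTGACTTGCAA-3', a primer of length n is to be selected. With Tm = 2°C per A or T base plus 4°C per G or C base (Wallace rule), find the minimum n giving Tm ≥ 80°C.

First 26 bases: TATAGGTCTGATCTCTGGCTCTGCTG → Tm = 78°C (< 80°C)
First 27 bases: TATAGGTCTGATCTCTGGCTCTGCTGA → Tm = 80°C (≥ 80°C)
Since every base adds ≥2°C, Tm only increases with n, so the threshold is first crossed at n = 27.

n = 27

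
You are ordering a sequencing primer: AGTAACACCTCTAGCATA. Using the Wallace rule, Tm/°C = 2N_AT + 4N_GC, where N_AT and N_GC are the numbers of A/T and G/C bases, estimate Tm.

Scanning the sequence gives T=4, G=2, C=5, A=7.
So N_AT = 11 and N_GC = 7.
Tm = 2(11) + 4(7) = 22 + 28 = 50°C

50°C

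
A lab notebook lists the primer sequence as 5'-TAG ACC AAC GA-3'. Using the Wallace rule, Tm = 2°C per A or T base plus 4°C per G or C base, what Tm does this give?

Base counts: T=1, G=2, C=3, A=5
AT pairs contribute 6, GC pairs contribute 5.
Tm = 2(6) + 4(5) = 12 + 20 = 32°C

32°C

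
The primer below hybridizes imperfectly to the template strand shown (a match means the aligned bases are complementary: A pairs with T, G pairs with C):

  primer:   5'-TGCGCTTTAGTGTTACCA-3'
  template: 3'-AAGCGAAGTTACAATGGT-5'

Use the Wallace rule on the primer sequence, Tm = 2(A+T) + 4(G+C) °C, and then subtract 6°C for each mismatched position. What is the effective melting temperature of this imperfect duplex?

Primer base counts: A=3, T=7, G=4, C=4 → A+T=10, G+C=8
Perfect-match Tm = 2(10) + 4(8) = 20 + 32 = 52°C
Mismatches (positions where the bases are not complementary): 3 (at positions 2, 8, 10)
Effective Tm = 52 − 3×6 = 52 − 18 = 34°C

34°C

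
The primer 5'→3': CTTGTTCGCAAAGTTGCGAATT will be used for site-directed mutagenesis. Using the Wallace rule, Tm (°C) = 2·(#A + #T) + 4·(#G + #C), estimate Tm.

62°C

Scanning the sequence gives A=5, C=4, G=5, T=8.
AT pairs contribute 13, GC pairs contribute 9.
Tm = 2×13 + 4×9 = 62°C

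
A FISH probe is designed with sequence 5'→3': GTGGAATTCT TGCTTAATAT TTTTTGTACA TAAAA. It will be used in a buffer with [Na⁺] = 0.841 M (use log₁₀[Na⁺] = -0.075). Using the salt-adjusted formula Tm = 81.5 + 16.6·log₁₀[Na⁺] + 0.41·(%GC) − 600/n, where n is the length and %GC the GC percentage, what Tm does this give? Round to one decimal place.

72.5°C

Length n = 35. Base counts: A=11, G=5, C=3, T=16
G+C = 8, so %GC = 8/35 × 100 = 22.857%
Salt term: 16.6 × (-0.075) = -1.245
GC term: 0.41 × 22.857 = 9.371; length term: −600/35 = −17.143
Tm = 81.5 + (-1.245) + 9.371 − 17.143 = 72.483 → 72.5°C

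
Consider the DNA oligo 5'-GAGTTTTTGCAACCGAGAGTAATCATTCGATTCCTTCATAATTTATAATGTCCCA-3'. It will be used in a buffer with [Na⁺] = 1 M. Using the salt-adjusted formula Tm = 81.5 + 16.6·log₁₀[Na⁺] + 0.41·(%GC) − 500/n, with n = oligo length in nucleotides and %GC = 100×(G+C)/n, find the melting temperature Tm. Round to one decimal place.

Length n = 55. Scanning the sequence gives G=8, A=16, C=11, T=20.
G+C = 19, so %GC = 19/55 × 100 = 34.545%
Salt term: 16.6 × (0) = 0
GC term: 0.41 × 34.545 = 14.163; length term: −500/55 = −9.091
Tm = 81.5 + (0) + 14.163 − 9.091 = 86.572 → 86.6°C

86.6°C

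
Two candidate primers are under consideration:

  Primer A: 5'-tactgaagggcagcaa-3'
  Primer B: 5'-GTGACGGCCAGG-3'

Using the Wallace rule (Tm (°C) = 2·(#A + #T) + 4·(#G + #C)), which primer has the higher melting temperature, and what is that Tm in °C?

Primer A, 48°C

Primer A: A+T=8, G+C=8 → Tm = 2(8)+4(8) = 48°C
Primer B: A+T=3, G+C=9 → Tm = 2(3)+4(9) = 42°C
48°C vs 42°C → primer A is higher.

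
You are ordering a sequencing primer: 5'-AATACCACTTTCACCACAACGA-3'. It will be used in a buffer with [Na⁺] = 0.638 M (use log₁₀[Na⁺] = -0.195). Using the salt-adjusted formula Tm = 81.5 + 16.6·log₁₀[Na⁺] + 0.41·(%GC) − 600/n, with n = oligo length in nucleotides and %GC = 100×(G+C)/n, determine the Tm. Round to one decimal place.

67.8°C

Length n = 22. Counting bases: G=1, A=9, T=4, C=8
G+C = 9, so %GC = 9/22 × 100 = 40.909%
Salt term: 16.6 × (-0.195) = -3.237
GC term: 0.41 × 40.909 = 16.773; length term: −600/22 = −27.273
Tm = 81.5 + (-3.237) + 16.773 − 27.273 = 67.763 → 67.8°C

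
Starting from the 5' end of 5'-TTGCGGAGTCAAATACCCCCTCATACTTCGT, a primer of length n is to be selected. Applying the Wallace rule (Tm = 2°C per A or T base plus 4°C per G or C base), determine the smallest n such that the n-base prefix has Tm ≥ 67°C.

n = 22

First 21 bases: TTGCGGAGTCAAATACCCCCT → Tm = 64°C (< 67°C)
First 22 bases: TTGCGGAGTCAAATACCCCCTC → Tm = 68°C (≥ 67°C)
Each additional base adds 2°C (A/T) or 4°C (G/C), so Tm is non-decreasing in n; n = 22 is the first length to reach 67°C.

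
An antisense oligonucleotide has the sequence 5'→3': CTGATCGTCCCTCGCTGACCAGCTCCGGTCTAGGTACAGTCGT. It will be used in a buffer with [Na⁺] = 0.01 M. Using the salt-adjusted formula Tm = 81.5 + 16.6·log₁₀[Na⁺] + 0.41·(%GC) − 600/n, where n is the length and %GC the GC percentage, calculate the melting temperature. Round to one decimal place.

Length n = 43. G=11, A=6, C=15, T=11
G+C = 26, so %GC = 26/43 × 100 = 60.465%
Salt term: 16.6 × (-2) = -33.2
GC term: 0.41 × 60.465 = 24.791; length term: −600/43 = −13.953
Tm = 81.5 + (-33.2) + 24.791 − 13.953 = 59.138 → 59.1°C

59.1°C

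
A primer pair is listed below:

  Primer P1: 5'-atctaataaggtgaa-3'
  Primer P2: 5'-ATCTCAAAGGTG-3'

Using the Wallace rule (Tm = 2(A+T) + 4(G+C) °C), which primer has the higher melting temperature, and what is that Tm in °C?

Primer P1: A+T=11, G+C=4 → Tm = 2(11)+4(4) = 38°C
Primer P2: A+T=7, G+C=5 → Tm = 2(7)+4(5) = 34°C
38°C vs 34°C → primer P1 is higher.

Primer P1, 38°C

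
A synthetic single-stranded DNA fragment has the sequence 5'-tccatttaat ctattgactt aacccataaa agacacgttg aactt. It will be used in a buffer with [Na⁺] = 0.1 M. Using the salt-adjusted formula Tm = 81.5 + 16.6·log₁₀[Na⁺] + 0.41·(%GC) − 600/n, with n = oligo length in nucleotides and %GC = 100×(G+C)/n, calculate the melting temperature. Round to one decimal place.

Length n = 45. Base counts: G=4, A=16, T=15, C=10
G+C = 14, so %GC = 14/45 × 100 = 31.111%
Salt term: 16.6 × (-1) = -16.6
GC term: 0.41 × 31.111 = 12.756; length term: −600/45 = −13.333
Tm = 81.5 + (-16.6) + 12.756 − 13.333 = 64.323 → 64.3°C

64.3°C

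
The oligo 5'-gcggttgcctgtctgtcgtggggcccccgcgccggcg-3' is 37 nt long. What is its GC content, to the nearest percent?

Scanning the sequence gives T=7, C=14, G=16, A=0.
G+C = 16 + 14 = 30 out of 37 bases
%GC = 30/37 × 100 = 81.08% ≈ 81%

81%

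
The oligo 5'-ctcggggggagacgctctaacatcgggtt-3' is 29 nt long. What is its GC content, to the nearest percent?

62%

Base counts: A=5, T=6, G=11, C=7
G+C = 11 + 7 = 18 out of 29 bases
%GC = 18/29 × 100 = 62.07% ≈ 62%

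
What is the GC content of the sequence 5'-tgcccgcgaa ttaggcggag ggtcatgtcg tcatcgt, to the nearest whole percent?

Counting bases: G=13, C=9, A=6, T=9
G+C = 13 + 9 = 22 out of 37 bases
%GC = 22/37 × 100 = 59.46% ≈ 59%

59%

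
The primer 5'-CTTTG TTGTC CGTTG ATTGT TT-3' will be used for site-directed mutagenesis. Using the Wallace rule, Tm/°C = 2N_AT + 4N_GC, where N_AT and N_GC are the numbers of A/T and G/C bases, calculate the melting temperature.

A=1, C=3, G=5, T=13
AT pairs contribute 14, GC pairs contribute 8.
Tm = 4·8 + 2·14 = 32 + 28 = 60°C

60°C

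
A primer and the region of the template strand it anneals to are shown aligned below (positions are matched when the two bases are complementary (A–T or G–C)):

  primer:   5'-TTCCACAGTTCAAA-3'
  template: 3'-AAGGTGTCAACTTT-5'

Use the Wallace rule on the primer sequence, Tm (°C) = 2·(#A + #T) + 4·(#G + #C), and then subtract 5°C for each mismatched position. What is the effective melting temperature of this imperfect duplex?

Primer base counts: A=5, T=4, G=1, C=4 → A+T=9, G+C=5
Perfect-match Tm = 2(9) + 4(5) = 18 + 20 = 38°C
Mismatches (positions where the bases are not complementary): 1 (at position 11)
Effective Tm = 38 − 1×5 = 38 − 5 = 33°C

33°C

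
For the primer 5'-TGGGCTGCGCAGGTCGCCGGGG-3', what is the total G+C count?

18

Scanning the sequence gives G=12, A=1, C=6, T=3.
G+C = 12 + 6 = 18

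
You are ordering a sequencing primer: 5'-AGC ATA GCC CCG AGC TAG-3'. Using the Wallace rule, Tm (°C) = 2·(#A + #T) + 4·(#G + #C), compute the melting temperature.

Scanning the sequence gives G=5, C=6, A=5, T=2.
AT pairs contribute 7, GC pairs contribute 11.
Tm = 2(7) + 4(11) = 14 + 44 = 58°C

58°C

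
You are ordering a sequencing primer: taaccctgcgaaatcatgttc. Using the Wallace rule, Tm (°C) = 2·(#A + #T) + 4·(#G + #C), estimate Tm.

60°C

Counting bases: C=6, T=6, G=3, A=6
AT pairs contribute 12, GC pairs contribute 9.
Tm = 4·9 + 2·12 = 36 + 24 = 60°C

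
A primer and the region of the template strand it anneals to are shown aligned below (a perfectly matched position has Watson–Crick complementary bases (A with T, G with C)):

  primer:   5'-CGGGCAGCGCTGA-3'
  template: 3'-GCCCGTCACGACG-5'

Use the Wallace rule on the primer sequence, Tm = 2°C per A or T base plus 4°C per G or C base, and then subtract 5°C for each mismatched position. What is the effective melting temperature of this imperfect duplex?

36°C

Primer base counts: A=2, T=1, G=6, C=4 → A+T=3, G+C=10
Perfect-match Tm = 2(3) + 4(10) = 6 + 40 = 46°C
Mismatches (positions where the bases are not complementary): 2 (at positions 8, 13)
Effective Tm = 46 − 2×5 = 46 − 10 = 36°C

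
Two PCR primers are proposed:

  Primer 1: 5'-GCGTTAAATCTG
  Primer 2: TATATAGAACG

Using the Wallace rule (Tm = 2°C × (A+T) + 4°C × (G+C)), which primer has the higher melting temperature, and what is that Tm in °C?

Primer 1: A+T=7, G+C=5 → Tm = 2(7)+4(5) = 34°C
Primer 2: A+T=8, G+C=3 → Tm = 2(8)+4(3) = 28°C
34°C vs 28°C → primer 1 is higher.

Primer 1, 34°C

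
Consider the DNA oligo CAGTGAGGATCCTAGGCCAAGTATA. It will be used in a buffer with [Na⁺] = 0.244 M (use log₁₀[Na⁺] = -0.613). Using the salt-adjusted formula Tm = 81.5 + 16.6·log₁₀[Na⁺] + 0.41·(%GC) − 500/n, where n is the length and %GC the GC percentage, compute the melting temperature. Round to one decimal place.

71.0°C

Length n = 25. Base counts: A=8, G=7, T=5, C=5
G+C = 12, so %GC = 12/25 × 100 = 48%
Salt term: 16.6 × (-0.613) = -10.176
GC term: 0.41 × 48 = 19.68; length term: −500/25 = −20
Tm = 81.5 + (-10.176) + 19.68 − 20 = 71.004 → 71.0°C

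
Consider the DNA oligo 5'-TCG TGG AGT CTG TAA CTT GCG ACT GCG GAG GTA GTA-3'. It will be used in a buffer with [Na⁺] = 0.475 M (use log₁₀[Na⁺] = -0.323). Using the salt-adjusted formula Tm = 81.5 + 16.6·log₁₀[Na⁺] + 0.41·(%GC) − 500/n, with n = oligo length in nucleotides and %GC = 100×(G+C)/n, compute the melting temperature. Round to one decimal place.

Length n = 36. Scanning the sequence gives C=6, T=10, G=13, A=7.
G+C = 19, so %GC = 19/36 × 100 = 52.778%
Salt term: 16.6 × (-0.323) = -5.362
GC term: 0.41 × 52.778 = 21.639; length term: −500/36 = −13.889
Tm = 81.5 + (-5.362) + 21.639 − 13.889 = 83.888 → 83.9°C

83.9°C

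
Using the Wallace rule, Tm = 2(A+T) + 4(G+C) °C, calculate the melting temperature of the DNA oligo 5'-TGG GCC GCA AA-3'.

Counting bases: A=3, C=3, T=1, G=4
A+T = 4, G+C = 7
Tm = 2(4) + 4(7) = 8 + 28 = 36°C

36°C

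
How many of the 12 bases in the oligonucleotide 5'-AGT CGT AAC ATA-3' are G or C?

Scanning the sequence gives C=2, T=3, G=2, A=5.
Total G or C: 2 + 2 = 4

4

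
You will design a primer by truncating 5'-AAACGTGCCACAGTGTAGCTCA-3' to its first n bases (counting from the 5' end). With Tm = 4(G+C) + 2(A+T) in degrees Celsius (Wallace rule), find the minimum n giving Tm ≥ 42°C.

First 13 bases: AAACGTGCCACAG → Tm = 40°C (< 42°C)
First 14 bases: AAACGTGCCACAGT → Tm = 42°C (≥ 42°C)
Each additional base adds 2°C (A/T) or 4°C (G/C), so Tm is non-decreasing in n; n = 14 is the first length to reach 42°C.

n = 14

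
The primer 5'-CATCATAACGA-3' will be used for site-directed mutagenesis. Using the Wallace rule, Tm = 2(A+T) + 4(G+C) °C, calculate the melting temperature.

30°C

T=2, A=5, C=3, G=1
So N_AT = 7 and N_GC = 4.
Tm = 2(7) + 4(4) = 14 + 16 = 30°C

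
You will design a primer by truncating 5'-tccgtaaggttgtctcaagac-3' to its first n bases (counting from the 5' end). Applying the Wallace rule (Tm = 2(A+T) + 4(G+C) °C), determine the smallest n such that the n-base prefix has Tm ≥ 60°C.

First 20 bases: TCCGTAAGGTTGTCTCAAGA → Tm = 58°C (< 60°C)
First 21 bases: TCCGTAAGGTTGTCTCAAGAC → Tm = 62°C (≥ 60°C)
Each additional base adds 2°C (A/T) or 4°C (G/C), so Tm is non-decreasing in n; n = 21 is the first length to reach 60°C.

n = 21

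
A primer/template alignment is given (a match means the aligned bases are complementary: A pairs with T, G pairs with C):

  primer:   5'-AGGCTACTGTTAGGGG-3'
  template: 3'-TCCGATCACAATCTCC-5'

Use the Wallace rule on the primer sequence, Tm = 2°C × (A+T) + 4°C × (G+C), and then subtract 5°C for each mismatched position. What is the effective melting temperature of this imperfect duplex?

Primer base counts: A=3, T=4, G=7, C=2 → A+T=7, G+C=9
Perfect-match Tm = 2(7) + 4(9) = 14 + 36 = 50°C
Mismatches (positions where the bases are not complementary): 2 (at positions 7, 14)
Effective Tm = 50 − 2×5 = 50 − 10 = 40°C

40°C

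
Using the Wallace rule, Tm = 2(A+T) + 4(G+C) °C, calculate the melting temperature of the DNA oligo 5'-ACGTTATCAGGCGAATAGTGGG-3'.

Scanning the sequence gives T=5, G=8, C=3, A=6.
AT pairs contribute 11, GC pairs contribute 11.
Tm = 2(11) + 4(11) = 22 + 44 = 66°C

66°C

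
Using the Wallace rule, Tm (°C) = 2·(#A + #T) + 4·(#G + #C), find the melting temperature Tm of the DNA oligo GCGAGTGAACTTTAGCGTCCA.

64°C

A=5, G=6, C=5, T=5
A+T = 10, G+C = 11
Tm = 2×10 + 4×11 = 64°C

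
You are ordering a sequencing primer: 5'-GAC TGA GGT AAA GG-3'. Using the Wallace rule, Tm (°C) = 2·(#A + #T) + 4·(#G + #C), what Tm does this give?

Scanning the sequence gives C=1, G=6, A=5, T=2.
AT pairs contribute 7, GC pairs contribute 7.
Tm = 2(7) + 4(7) = 14 + 28 = 42°C

42°C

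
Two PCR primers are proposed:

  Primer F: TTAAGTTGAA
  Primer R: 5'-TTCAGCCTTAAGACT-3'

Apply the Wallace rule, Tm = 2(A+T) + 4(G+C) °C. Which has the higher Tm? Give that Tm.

Primer F: A+T=8, G+C=2 → Tm = 2(8)+4(2) = 24°C
Primer R: A+T=9, G+C=6 → Tm = 2(9)+4(6) = 42°C
24°C vs 42°C → primer R is higher.

Primer R, 42°C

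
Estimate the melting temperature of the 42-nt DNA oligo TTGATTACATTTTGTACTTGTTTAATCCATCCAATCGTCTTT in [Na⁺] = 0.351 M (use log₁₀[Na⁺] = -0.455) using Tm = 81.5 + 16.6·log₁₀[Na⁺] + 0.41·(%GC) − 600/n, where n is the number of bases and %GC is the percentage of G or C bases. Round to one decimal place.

71.4°C

Length n = 42. Counting bases: G=4, C=8, A=9, T=21
G+C = 12, so %GC = 12/42 × 100 = 28.571%
Salt term: 16.6 × (-0.455) = -7.553
GC term: 0.41 × 28.571 = 11.714; length term: −600/42 = −14.286
Tm = 81.5 + (-7.553) + 11.714 − 14.286 = 71.375 → 71.4°C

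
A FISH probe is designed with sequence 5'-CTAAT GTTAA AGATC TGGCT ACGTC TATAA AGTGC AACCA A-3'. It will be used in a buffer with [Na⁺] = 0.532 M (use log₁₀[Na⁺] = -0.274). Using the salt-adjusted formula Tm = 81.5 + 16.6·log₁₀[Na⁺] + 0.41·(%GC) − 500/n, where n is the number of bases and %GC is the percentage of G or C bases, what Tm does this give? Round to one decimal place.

Length n = 41. Base counts: A=15, C=8, G=7, T=11
G+C = 15, so %GC = 15/41 × 100 = 36.585%
Salt term: 16.6 × (-0.274) = -4.548
GC term: 0.41 × 36.585 = 15; length term: −500/41 = −12.195
Tm = 81.5 + (-4.548) + 15 − 12.195 = 79.757 → 79.8°C

79.8°C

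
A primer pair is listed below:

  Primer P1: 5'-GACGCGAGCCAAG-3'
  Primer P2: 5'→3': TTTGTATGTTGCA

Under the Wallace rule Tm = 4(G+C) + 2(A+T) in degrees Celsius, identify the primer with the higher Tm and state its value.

Primer P1, 44°C

Primer P1: A+T=4, G+C=9 → Tm = 2(4)+4(9) = 44°C
Primer P2: A+T=9, G+C=4 → Tm = 2(9)+4(4) = 34°C
44°C vs 34°C → primer P1 is higher.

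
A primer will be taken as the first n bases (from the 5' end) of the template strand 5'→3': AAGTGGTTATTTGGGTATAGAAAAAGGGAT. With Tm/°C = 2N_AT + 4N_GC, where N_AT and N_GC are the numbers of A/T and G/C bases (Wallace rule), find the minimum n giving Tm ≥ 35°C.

First 13 bases: AAGTGGTTATTTG → Tm = 34°C (< 35°C)
First 14 bases: AAGTGGTTATTTGG → Tm = 38°C (≥ 35°C)
Each additional base adds 2°C (A/T) or 4°C (G/C), so Tm is non-decreasing in n; n = 14 is the first length to reach 35°C.

n = 14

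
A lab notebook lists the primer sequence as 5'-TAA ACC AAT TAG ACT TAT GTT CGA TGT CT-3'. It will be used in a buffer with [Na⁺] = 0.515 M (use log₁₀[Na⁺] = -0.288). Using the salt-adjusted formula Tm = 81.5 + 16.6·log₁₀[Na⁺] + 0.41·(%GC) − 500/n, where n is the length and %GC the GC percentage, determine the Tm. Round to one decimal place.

Length n = 29. Base counts: T=11, G=4, A=9, C=5
G+C = 9, so %GC = 9/29 × 100 = 31.034%
Salt term: 16.6 × (-0.288) = -4.781
GC term: 0.41 × 31.034 = 12.724; length term: −500/29 = −17.241
Tm = 81.5 + (-4.781) + 12.724 − 17.241 = 72.202 → 72.2°C

72.2°C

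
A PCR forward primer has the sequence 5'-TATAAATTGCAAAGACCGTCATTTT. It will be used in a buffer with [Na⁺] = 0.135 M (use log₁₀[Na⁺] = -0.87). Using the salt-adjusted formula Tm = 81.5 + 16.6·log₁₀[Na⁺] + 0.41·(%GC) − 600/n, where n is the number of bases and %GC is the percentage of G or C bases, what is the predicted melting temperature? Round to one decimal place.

Length n = 25. C=4, A=9, G=3, T=9
G+C = 7, so %GC = 7/25 × 100 = 28%
Salt term: 16.6 × (-0.87) = -14.442
GC term: 0.41 × 28 = 11.48; length term: −600/25 = −24
Tm = 81.5 + (-14.442) + 11.48 − 24 = 54.538 → 54.5°C

54.5°C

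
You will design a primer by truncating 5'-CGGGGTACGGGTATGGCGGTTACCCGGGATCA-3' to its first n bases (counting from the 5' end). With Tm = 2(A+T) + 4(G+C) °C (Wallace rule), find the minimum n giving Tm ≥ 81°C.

n = 25

First 24 bases: CGGGGTACGGGTATGGCGGTTACC → Tm = 80°C (< 81°C)
First 25 bases: CGGGGTACGGGTATGGCGGTTACCC → Tm = 84°C (≥ 81°C)
Since every base adds ≥2°C, Tm only increases with n, so the threshold is first crossed at n = 25.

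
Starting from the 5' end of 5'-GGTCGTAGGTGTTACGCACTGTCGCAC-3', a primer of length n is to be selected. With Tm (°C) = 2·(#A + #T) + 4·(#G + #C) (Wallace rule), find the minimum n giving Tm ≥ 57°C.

First 18 bases: GGTCGTAGGTGTTACGCA → Tm = 56°C (< 57°C)
First 19 bases: GGTCGTAGGTGTTACGCAC → Tm = 60°C (≥ 57°C)
Since every base adds ≥2°C, Tm only increases with n, so the threshold is first crossed at n = 19.

n = 19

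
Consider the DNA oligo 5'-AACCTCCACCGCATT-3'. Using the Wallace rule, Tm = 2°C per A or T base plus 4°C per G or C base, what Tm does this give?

Base counts: C=7, T=3, A=4, G=1
A+T = 7, G+C = 8
Tm = 2×7 + 4×8 = 46°C

46°C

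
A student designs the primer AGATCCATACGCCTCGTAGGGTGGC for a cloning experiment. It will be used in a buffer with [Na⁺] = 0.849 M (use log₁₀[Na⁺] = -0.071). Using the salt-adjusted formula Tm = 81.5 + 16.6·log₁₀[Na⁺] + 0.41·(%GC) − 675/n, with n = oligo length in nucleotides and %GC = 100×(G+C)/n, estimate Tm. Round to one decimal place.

Length n = 25. Scanning the sequence gives G=8, T=5, A=5, C=7.
G+C = 15, so %GC = 15/25 × 100 = 60%
Salt term: 16.6 × (-0.071) = -1.179
GC term: 0.41 × 60 = 24.6; length term: −675/25 = −27
Tm = 81.5 + (-1.179) + 24.6 − 27 = 77.921 → 77.9°C

77.9°C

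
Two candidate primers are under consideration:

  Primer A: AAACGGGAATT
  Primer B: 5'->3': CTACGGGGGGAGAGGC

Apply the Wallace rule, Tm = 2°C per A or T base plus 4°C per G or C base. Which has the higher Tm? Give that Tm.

Primer A: A+T=7, G+C=4 → Tm = 2(7)+4(4) = 30°C
Primer B: A+T=4, G+C=12 → Tm = 2(4)+4(12) = 56°C
30°C vs 56°C → primer B is higher.

Primer B, 56°C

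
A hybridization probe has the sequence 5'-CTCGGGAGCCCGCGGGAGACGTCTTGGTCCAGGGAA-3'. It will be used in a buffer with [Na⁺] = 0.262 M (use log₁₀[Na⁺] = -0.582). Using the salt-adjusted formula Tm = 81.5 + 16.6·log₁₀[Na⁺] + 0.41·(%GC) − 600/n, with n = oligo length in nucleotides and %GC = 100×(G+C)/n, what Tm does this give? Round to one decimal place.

83.6°C

Length n = 36. Counting bases: C=10, T=5, A=6, G=15
G+C = 25, so %GC = 25/36 × 100 = 69.444%
Salt term: 16.6 × (-0.582) = -9.661
GC term: 0.41 × 69.444 = 28.472; length term: −600/36 = −16.667
Tm = 81.5 + (-9.661) + 28.472 − 16.667 = 83.644 → 83.6°C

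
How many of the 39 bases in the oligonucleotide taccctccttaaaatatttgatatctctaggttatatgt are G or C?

11

Scanning the sequence gives A=11, C=7, G=4, T=17.
Total G or C: 4 + 7 = 11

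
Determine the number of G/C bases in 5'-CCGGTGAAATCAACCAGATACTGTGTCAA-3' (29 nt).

13

T=6, G=6, C=7, A=10
G+C = 6 + 7 = 13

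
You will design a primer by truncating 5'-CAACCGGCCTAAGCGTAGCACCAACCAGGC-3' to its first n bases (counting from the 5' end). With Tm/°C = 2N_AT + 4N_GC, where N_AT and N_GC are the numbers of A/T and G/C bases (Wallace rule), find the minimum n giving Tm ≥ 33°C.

n = 10

First 9 bases: CAACCGGCC → Tm = 32°C (< 33°C)
First 10 bases: CAACCGGCCT → Tm = 34°C (≥ 33°C)
Since every base adds ≥2°C, Tm only increases with n, so the threshold is first crossed at n = 10.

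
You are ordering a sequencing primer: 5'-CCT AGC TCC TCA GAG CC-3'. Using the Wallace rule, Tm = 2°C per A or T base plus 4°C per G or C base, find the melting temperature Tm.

Scanning the sequence gives T=3, A=3, C=8, G=3.
AT pairs contribute 6, GC pairs contribute 11.
Tm = 2(6) + 4(11) = 12 + 44 = 56°C

56°C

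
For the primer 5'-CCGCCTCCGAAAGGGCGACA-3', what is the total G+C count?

14

Scanning the sequence gives G=6, C=8, T=1, A=5.
Total G or C: 6 + 8 = 14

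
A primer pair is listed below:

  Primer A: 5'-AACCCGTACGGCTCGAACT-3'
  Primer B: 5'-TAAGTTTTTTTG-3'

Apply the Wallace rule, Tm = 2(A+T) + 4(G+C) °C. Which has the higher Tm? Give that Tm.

Primer A, 60°C

Primer A: A+T=8, G+C=11 → Tm = 2(8)+4(11) = 60°C
Primer B: A+T=10, G+C=2 → Tm = 2(10)+4(2) = 28°C
60°C vs 28°C → primer A is higher.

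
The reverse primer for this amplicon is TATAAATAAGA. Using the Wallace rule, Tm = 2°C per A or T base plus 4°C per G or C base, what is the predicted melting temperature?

Scanning the sequence gives T=3, A=7, G=1, C=0.
A+T = 10, G+C = 1
Tm = 2(10) + 4(1) = 20 + 4 = 24°C

24°C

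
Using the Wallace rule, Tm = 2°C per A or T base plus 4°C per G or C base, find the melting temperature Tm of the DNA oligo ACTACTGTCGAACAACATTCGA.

Base counts: T=5, A=8, G=3, C=6
AT pairs contribute 13, GC pairs contribute 9.
Tm = 4·9 + 2·13 = 36 + 26 = 62°C

62°C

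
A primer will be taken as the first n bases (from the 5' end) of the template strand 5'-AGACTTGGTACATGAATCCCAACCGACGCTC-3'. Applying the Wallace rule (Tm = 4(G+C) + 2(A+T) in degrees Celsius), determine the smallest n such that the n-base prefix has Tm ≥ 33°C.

First 11 bases: AGACTTGGTAC → Tm = 32°C (< 33°C)
First 12 bases: AGACTTGGTACA → Tm = 34°C (≥ 33°C)
Each additional base adds 2°C (A/T) or 4°C (G/C), so Tm is non-decreasing in n; n = 12 is the first length to reach 33°C.

n = 12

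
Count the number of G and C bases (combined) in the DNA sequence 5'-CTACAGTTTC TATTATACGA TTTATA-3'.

6

T=12, C=4, A=8, G=2
G+C = 2 + 4 = 6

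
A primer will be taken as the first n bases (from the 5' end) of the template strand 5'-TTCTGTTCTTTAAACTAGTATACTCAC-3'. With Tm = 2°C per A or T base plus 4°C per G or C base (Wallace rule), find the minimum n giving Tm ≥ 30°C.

First 11 bases: TTCTGTTCTTT → Tm = 28°C (< 30°C)
First 12 bases: TTCTGTTCTTTA → Tm = 30°C (≥ 30°C)
Each additional base adds 2°C (A/T) or 4°C (G/C), so Tm is non-decreasing in n; n = 12 is the first length to reach 30°C.

n = 12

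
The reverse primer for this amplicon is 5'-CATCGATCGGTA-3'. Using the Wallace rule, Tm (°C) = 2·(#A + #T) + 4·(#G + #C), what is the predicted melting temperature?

36°C

Scanning the sequence gives C=3, T=3, G=3, A=3.
AT pairs contribute 6, GC pairs contribute 6.
Tm = 2×6 + 4×6 = 36°C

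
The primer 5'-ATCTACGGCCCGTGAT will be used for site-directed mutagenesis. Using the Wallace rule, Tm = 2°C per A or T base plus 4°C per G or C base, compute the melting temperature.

50°C

G=4, T=4, A=3, C=5
A+T = 7, G+C = 9
Tm = 2×7 + 4×9 = 50°C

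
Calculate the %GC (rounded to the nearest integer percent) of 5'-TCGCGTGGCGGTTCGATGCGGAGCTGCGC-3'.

Counting bases: G=13, C=8, T=6, A=2
G+C = 13 + 8 = 21 out of 29 bases
%GC = 21/29 × 100 = 72.41% ≈ 72%

72%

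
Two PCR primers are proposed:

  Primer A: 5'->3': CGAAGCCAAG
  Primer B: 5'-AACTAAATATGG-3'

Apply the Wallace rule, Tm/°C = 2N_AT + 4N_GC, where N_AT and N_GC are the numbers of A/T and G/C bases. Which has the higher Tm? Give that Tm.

Primer A: A+T=4, G+C=6 → Tm = 2(4)+4(6) = 32°C
Primer B: A+T=9, G+C=3 → Tm = 2(9)+4(3) = 30°C
32°C vs 30°C → primer A is higher.

Primer A, 32°C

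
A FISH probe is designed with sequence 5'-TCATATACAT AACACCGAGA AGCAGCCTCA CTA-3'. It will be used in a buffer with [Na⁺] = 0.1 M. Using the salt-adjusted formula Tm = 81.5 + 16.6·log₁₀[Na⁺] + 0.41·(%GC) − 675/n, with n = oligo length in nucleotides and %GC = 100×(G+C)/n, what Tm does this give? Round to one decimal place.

61.8°C

Length n = 33. Base counts: C=10, T=6, G=4, A=13
G+C = 14, so %GC = 14/33 × 100 = 42.424%
Salt term: 16.6 × (-1) = -16.6
GC term: 0.41 × 42.424 = 17.394; length term: −675/33 = −20.455
Tm = 81.5 + (-16.6) + 17.394 − 20.455 = 61.839 → 61.8°C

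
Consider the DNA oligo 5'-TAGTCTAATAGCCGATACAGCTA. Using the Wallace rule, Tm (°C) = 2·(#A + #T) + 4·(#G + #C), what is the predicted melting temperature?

64°C

Scanning the sequence gives C=5, A=8, T=6, G=4.
A+T = 14, G+C = 9
Tm = 2×14 + 4×9 = 64°C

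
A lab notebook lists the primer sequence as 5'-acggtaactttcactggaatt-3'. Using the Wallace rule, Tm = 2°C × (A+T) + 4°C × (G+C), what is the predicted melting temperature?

58°C

Scanning the sequence gives A=6, T=7, G=4, C=4.
So N_AT = 13 and N_GC = 8.
Tm = 4·8 + 2·13 = 32 + 26 = 58°C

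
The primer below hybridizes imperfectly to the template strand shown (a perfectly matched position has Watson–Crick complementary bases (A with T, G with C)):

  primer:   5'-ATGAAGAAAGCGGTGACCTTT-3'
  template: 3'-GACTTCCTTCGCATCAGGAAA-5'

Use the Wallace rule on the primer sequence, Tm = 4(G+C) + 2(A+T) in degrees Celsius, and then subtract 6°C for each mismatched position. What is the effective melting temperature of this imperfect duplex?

Primer base counts: A=7, T=5, G=6, C=3 → A+T=12, G+C=9
Perfect-match Tm = 2(12) + 4(9) = 24 + 36 = 60°C
Mismatches (positions where the bases are not complementary): 5 (at positions 1, 7, 13, 14, 16)
Effective Tm = 60 − 5×6 = 60 − 30 = 30°C

30°C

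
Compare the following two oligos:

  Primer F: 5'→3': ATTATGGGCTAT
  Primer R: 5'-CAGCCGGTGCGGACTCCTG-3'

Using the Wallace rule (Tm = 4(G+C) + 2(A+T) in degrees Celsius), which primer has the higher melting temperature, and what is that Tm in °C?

Primer F: A+T=8, G+C=4 → Tm = 2(8)+4(4) = 32°C
Primer R: A+T=5, G+C=14 → Tm = 2(5)+4(14) = 66°C
32°C vs 66°C → primer R is higher.

Primer R, 66°C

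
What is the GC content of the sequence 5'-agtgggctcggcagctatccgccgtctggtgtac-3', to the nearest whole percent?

Counting bases: G=12, T=8, C=10, A=4
G+C = 12 + 10 = 22 out of 34 bases
%GC = 22/34 × 100 = 64.71% ≈ 65%

65%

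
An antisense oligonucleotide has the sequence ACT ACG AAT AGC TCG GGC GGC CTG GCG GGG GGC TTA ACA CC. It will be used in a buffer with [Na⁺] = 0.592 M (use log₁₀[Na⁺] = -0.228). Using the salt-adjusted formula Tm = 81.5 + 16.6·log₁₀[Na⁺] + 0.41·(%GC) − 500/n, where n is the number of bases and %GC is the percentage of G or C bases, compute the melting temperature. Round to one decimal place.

92.5°C

Length n = 41. A=8, T=6, C=12, G=15
G+C = 27, so %GC = 27/41 × 100 = 65.854%
Salt term: 16.6 × (-0.228) = -3.785
GC term: 0.41 × 65.854 = 27; length term: −500/41 = −12.195
Tm = 81.5 + (-3.785) + 27 − 12.195 = 92.52 → 92.5°C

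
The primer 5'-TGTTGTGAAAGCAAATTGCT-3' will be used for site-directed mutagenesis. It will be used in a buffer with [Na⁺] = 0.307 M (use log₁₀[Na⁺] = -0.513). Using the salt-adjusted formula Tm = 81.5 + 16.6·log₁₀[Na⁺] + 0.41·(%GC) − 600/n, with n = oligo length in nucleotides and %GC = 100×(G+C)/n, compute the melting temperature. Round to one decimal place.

57.3°C

Length n = 20. T=7, A=6, C=2, G=5
G+C = 7, so %GC = 7/20 × 100 = 35%
Salt term: 16.6 × (-0.513) = -8.516
GC term: 0.41 × 35 = 14.35; length term: −600/20 = −30
Tm = 81.5 + (-8.516) + 14.35 − 30 = 57.334 → 57.3°C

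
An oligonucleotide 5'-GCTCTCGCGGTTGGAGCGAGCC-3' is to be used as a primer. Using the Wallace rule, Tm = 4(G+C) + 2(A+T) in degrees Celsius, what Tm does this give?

A=2, C=7, T=4, G=9
AT pairs contribute 6, GC pairs contribute 16.
Tm = 2×6 + 4×16 = 76°C

76°C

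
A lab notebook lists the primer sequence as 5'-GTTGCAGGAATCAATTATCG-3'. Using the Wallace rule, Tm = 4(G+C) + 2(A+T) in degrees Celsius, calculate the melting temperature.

G=5, C=3, T=6, A=6
A+T = 12, G+C = 8
Tm = 4·8 + 2·12 = 32 + 24 = 56°C

56°C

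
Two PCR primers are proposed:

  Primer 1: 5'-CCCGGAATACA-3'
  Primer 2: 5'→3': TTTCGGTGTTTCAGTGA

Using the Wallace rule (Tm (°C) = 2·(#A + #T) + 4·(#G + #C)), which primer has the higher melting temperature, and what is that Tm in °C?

Primer 1: A+T=5, G+C=6 → Tm = 2(5)+4(6) = 34°C
Primer 2: A+T=10, G+C=7 → Tm = 2(10)+4(7) = 48°C
34°C vs 48°C → primer 2 is higher.

Primer 2, 48°C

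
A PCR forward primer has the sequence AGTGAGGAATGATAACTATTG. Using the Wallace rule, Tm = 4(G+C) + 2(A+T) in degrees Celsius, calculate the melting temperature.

Scanning the sequence gives C=1, A=8, T=6, G=6.
AT pairs contribute 14, GC pairs contribute 7.
Tm = 4·7 + 2·14 = 28 + 28 = 56°C

56°C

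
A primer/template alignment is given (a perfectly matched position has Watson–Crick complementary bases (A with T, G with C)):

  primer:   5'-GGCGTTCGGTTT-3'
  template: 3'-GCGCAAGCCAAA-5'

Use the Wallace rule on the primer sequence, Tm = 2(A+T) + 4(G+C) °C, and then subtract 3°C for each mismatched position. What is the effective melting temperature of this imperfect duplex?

Primer base counts: A=0, T=5, G=5, C=2 → A+T=5, G+C=7
Perfect-match Tm = 2(5) + 4(7) = 10 + 28 = 38°C
Mismatches (positions where the bases are not complementary): 1 (at position 1)
Effective Tm = 38 − 1×3 = 38 − 3 = 35°C

35°C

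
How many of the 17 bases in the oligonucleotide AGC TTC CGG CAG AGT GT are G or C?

Scanning the sequence gives C=4, G=6, A=3, T=4.
Total G or C: 6 + 4 = 10

10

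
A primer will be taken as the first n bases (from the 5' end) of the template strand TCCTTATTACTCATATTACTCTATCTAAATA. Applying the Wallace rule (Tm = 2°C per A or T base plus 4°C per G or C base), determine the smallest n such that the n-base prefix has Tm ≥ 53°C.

n = 21

First 20 bases: TCCTTATTACTCATATTACT → Tm = 50°C (< 53°C)
First 21 bases: TCCTTATTACTCATATTACTC → Tm = 54°C (≥ 53°C)
Each additional base adds 2°C (A/T) or 4°C (G/C), so Tm is non-decreasing in n; n = 21 is the first length to reach 53°C.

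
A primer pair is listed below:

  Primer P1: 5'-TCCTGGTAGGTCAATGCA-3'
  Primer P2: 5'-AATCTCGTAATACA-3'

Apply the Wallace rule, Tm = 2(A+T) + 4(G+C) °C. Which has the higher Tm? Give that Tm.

Primer P1, 54°C

Primer P1: A+T=9, G+C=9 → Tm = 2(9)+4(9) = 54°C
Primer P2: A+T=10, G+C=4 → Tm = 2(10)+4(4) = 36°C
54°C vs 36°C → primer P1 is higher.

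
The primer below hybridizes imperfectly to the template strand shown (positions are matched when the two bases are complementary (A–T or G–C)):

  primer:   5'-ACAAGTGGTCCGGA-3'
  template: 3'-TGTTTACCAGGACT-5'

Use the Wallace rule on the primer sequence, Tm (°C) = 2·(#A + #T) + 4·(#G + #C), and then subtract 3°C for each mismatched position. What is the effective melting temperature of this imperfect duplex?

38°C

Primer base counts: A=4, T=2, G=5, C=3 → A+T=6, G+C=8
Perfect-match Tm = 2(6) + 4(8) = 12 + 32 = 44°C
Mismatches (positions where the bases are not complementary): 2 (at positions 5, 12)
Effective Tm = 44 − 2×3 = 44 − 6 = 38°C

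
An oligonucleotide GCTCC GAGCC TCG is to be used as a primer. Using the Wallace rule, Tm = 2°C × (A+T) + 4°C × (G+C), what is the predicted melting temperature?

46°C

Counting bases: G=4, C=6, A=1, T=2
So N_AT = 3 and N_GC = 10.
Tm = 4·10 + 2·3 = 40 + 6 = 46°C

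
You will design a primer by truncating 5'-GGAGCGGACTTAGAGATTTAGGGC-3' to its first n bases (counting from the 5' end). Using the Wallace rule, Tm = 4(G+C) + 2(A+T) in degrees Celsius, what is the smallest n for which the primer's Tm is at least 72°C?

n = 24

First 23 bases: GGAGCGGACTTAGAGATTTAGGG → Tm = 70°C (< 72°C)
First 24 bases: GGAGCGGACTTAGAGATTTAGGGC → Tm = 74°C (≥ 72°C)
Since every base adds ≥2°C, Tm only increases with n, so the threshold is first crossed at n = 24.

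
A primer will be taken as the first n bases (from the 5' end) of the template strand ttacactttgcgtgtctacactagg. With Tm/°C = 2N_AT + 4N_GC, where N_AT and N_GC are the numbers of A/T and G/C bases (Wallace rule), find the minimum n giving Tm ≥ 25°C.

First 9 bases: TTACACTTT → Tm = 22°C (< 25°C)
First 10 bases: TTACACTTTG → Tm = 26°C (≥ 25°C)
Since every base adds ≥2°C, Tm only increases with n, so the threshold is first crossed at n = 10.

n = 10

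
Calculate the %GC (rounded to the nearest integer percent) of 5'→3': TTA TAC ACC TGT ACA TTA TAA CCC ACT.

33%

T=9, G=1, A=9, C=8
G+C = 1 + 8 = 9 out of 27 bases
%GC = 9/27 × 100 = 33.33% ≈ 33%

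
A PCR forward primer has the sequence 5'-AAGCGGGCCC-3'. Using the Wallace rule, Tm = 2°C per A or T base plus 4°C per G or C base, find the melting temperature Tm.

G=4, C=4, T=0, A=2
So N_AT = 2 and N_GC = 8.
Tm = 2×2 + 4×8 = 36°C

36°C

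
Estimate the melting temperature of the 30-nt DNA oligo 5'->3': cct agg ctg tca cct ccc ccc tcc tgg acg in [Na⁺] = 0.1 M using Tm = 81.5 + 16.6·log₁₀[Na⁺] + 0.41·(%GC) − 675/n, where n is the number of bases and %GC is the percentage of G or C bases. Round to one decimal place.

Length n = 30. Counting bases: A=3, T=6, G=6, C=15
G+C = 21, so %GC = 21/30 × 100 = 70%
Salt term: 16.6 × (-1) = -16.6
GC term: 0.41 × 70 = 28.7; length term: −675/30 = −22.5
Tm = 81.5 + (-16.6) + 28.7 − 22.5 = 71.1 → 71.1°C

71.1°C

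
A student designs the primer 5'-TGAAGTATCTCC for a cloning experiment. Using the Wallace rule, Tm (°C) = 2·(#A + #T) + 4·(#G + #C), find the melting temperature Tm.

34°C

Scanning the sequence gives C=3, A=3, T=4, G=2.
A+T = 7, G+C = 5
Tm = 2(7) + 4(5) = 14 + 20 = 34°C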